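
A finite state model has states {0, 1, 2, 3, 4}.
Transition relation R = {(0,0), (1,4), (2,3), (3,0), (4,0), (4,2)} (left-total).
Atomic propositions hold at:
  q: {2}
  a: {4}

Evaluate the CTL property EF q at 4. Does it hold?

Yes

EF q: least fixpoint, start Z0 = {2}, add states with some successor in Z. Z1 = {2, 4}; Z2 = {1, 2, 4}; fixed.
Sat(EF q) = {1, 2, 4}
4 ∈ Sat(EF q) = {1, 2, 4}, so the formula holds at 4.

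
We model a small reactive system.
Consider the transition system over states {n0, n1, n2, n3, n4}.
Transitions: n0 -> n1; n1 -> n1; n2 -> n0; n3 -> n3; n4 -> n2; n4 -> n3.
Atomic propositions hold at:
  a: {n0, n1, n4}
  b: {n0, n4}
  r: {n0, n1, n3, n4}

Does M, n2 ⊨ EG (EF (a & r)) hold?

Sat(a & r) = {n0, n1, n4}
EF (a & r): least fixpoint, start Z0 = {n0, n1, n4}, add states with some successor in Z. Z1 = {n0, n1, n2, n4}; fixed.
Sat(EF (a & r)) = {n0, n1, n2, n4}
EG (EF (a & r)): greatest fixpoint, start Z0 = {n0, n1, n2, n4}, keep only states in Sat with some successor in Z. Already a fixed point.
Sat(EG (EF (a & r))) = {n0, n1, n2, n4}
n2 ∈ Sat(EG (EF (a & r))) = {n0, n1, n2, n4}, so the formula holds at n2.

Yes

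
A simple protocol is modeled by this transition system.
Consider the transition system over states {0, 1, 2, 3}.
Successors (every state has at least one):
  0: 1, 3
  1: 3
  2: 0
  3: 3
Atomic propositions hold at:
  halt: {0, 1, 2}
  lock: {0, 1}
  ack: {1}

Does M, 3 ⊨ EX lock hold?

No

Sat(EX lock) = {s : some successor in {0, 1}} = {0, 2}
3 ∉ Sat(EX lock) = {0, 2}, so the formula does not hold at 3.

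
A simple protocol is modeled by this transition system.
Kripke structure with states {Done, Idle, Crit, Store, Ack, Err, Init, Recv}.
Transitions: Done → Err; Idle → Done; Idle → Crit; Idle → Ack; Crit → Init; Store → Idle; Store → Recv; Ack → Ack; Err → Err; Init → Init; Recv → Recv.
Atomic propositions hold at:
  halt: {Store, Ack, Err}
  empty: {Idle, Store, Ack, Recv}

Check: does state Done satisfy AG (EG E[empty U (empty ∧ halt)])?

No

Sat(empty ∧ halt) = {Store, Ack}
E[empty U (empty ∧ halt)]: least fixpoint, start Z0 = Sat((empty ∧ halt)) = {Store, Ack}, add states in Sat(empty) with some successor in Z. Z1 = {Idle, Store, Ack}; fixed.
Sat(E[empty U (empty ∧ halt)]) = {Idle, Store, Ack}
EG E[empty U (empty ∧ halt)]: greatest fixpoint, start Z0 = {Idle, Store, Ack}, keep only states in Sat with some successor in Z. Already a fixed point.
Sat(EG E[empty U (empty ∧ halt)]) = {Idle, Store, Ack}
AG (EG E[empty U (empty ∧ halt)]): greatest fixpoint, start Z0 = {Idle, Store, Ack}, keep only states in Sat with every successor in Z. Z1 = {Ack}; fixed.
Sat(AG (EG E[empty U (empty ∧ halt)])) = {Ack}
Done ∉ Sat(AG (EG E[empty U (empty ∧ halt)])) = {Ack}, so the formula does not hold at Done.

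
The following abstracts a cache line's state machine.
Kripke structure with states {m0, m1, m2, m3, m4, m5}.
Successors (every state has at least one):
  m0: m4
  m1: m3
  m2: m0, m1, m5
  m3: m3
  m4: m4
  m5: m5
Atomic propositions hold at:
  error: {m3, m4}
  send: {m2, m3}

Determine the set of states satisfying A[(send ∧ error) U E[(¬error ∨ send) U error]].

Sat(send ∧ error) = {m3}
Sat(¬error) = {m0, m1, m2, m5}
Sat(¬error ∨ send) = {m0, m1, m2, m3, m5}
E[(¬error ∨ send) U error]: least fixpoint, start Z0 = Sat(error) = {m3, m4}, add states in Sat(¬error ∨ send) with some successor in Z. Z1 = {m0, m1, m3, m4}; Z2 = {m0, m1, m2, m3, m4}; fixed.
Sat(E[(¬error ∨ send) U error]) = {m0, m1, m2, m3, m4}
A[(send ∧ error) U E[(¬error ∨ send) U error]]: least fixpoint, start Z0 = Sat(E[(¬error ∨ send) U error]) = {m0, m1, m2, m3, m4}, add states in Sat(send ∧ error) with every successor in Z. Already a fixed point.
Sat(A[(send ∧ error) U E[(¬error ∨ send) U error]]) = {m0, m1, m2, m3, m4}

{m0, m1, m2, m3, m4}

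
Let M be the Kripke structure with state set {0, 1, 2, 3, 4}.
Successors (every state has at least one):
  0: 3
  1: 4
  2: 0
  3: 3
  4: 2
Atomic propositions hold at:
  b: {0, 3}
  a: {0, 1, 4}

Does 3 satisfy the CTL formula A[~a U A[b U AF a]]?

No

Sat(~a) = {2, 3}
AF a: least fixpoint, start Z0 = {0, 1, 4}, add states with every successor in Z. Z1 = {0, 1, 2, 4}; fixed.
Sat(AF a) = {0, 1, 2, 4}
A[b U AF a]: least fixpoint, start Z0 = Sat(AF a) = {0, 1, 2, 4}, add states in Sat(b) with every successor in Z. Already a fixed point.
Sat(A[b U AF a]) = {0, 1, 2, 4}
A[~a U A[b U AF a]]: least fixpoint, start Z0 = Sat(A[b U AF a]) = {0, 1, 2, 4}, add states in Sat(~a) with every successor in Z. Already a fixed point.
Sat(A[~a U A[b U AF a]]) = {0, 1, 2, 4}
3 ∉ Sat(A[~a U A[b U AF a]]) = {0, 1, 2, 4}, so the formula does not hold at 3.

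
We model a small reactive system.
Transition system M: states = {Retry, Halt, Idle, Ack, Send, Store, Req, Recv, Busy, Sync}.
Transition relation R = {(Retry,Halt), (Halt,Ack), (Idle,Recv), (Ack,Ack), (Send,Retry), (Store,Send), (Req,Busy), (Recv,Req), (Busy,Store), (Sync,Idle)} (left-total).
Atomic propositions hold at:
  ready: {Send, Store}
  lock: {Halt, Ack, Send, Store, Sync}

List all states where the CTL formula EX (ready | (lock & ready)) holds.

Sat(lock & ready) = {Send, Store}
Sat(ready | (lock & ready)) = {Send, Store}
Sat(EX (ready | (lock & ready))) = {s : some successor in {Send, Store}} = {Store, Busy}

{Store, Busy}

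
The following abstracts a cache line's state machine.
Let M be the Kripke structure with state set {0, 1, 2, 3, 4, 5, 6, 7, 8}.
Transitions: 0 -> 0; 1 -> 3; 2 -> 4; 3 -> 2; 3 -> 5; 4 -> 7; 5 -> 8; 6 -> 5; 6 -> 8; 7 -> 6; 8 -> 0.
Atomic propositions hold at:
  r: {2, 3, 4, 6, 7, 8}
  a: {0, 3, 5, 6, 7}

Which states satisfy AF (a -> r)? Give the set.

{1, 2, 3, 4, 5, 6, 7, 8}

Sat(a -> r) = {1, 2, 3, 4, 6, 7, 8}
AF (a -> r): least fixpoint, start Z0 = {1, 2, 3, 4, 6, 7, 8}, add states with every successor in Z. Z1 = {1, 2, 3, 4, 5, 6, 7, 8}; fixed.
Sat(AF (a -> r)) = {1, 2, 3, 4, 5, 6, 7, 8}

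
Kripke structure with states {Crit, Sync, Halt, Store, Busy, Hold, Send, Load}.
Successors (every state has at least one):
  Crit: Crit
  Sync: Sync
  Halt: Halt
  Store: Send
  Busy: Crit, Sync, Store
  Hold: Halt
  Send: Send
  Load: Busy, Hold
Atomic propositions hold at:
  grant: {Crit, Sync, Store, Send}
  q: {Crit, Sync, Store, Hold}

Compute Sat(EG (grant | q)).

Sat(grant | q) = {Crit, Sync, Store, Hold, Send}
EG (grant | q): greatest fixpoint, start Z0 = {Crit, Sync, Store, Hold, Send}, keep only states in Sat with some successor in Z. Z1 = {Crit, Sync, Store, Send}; fixed.
Sat(EG (grant | q)) = {Crit, Sync, Store, Send}

{Crit, Sync, Store, Send}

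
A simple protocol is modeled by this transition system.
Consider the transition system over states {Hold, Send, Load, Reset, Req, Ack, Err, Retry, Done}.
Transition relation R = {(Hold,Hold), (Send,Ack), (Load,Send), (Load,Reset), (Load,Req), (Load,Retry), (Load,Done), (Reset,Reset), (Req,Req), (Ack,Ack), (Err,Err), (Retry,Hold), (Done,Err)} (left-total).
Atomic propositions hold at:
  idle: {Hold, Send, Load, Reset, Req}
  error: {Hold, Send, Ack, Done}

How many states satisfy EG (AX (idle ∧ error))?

2

Sat(idle ∧ error) = {Hold, Send}
Sat(AX (idle ∧ error)) = {s : every successor in {Hold, Send}} = {Hold, Retry}
EG (AX (idle ∧ error)): greatest fixpoint, start Z0 = {Hold, Retry}, keep only states in Sat with some successor in Z. Already a fixed point.
Sat(EG (AX (idle ∧ error))) = {Hold, Retry}
|Sat(EG (AX (idle ∧ error)))| = |{Hold, Retry}| = 2.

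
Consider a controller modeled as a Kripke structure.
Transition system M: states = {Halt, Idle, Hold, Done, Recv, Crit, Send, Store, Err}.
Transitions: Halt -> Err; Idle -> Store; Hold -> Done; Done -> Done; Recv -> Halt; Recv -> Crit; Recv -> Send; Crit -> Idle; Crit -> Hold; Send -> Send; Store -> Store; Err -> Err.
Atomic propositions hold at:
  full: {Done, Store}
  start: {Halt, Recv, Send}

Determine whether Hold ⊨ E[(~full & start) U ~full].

Yes

Sat(~full) = {Halt, Idle, Hold, Recv, Crit, Send, Err}
Sat(~full & start) = {Halt, Recv, Send}
E[(~full & start) U ~full]: least fixpoint, start Z0 = Sat(~full) = {Halt, Idle, Hold, Recv, Crit, Send, Err}, add states in Sat(~full & start) with some successor in Z. Already a fixed point.
Sat(E[(~full & start) U ~full]) = {Halt, Idle, Hold, Recv, Crit, Send, Err}
Hold ∈ Sat(E[(~full & start) U ~full]) = {Halt, Idle, Hold, Recv, Crit, Send, Err}, so the formula holds at Hold.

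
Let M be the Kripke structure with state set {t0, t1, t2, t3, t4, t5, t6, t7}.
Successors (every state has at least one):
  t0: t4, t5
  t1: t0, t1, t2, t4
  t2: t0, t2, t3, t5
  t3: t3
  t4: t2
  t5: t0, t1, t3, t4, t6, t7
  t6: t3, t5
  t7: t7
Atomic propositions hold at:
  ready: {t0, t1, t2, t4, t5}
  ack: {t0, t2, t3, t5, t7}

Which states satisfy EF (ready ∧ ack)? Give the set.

{t0, t1, t2, t4, t5, t6}

Sat(ready ∧ ack) = {t0, t2, t5}
EF (ready ∧ ack): least fixpoint, start Z0 = {t0, t2, t5}, add states with some successor in Z. Z1 = {t0, t1, t2, t4, t5, t6}; fixed.
Sat(EF (ready ∧ ack)) = {t0, t1, t2, t4, t5, t6}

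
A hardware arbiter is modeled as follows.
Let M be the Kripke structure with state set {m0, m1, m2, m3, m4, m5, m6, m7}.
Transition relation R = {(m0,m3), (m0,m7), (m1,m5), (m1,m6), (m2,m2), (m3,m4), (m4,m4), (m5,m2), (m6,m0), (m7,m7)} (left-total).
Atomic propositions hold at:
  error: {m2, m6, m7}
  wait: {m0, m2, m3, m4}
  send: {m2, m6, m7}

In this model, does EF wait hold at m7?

No

EF wait: least fixpoint, start Z0 = {m0, m2, m3, m4}, add states with some successor in Z. Z1 = {m0, m2, m3, m4, m5, m6}; Z2 = {m0, m1, m2, m3, m4, m5, m6}; fixed.
Sat(EF wait) = {m0, m1, m2, m3, m4, m5, m6}
m7 ∉ Sat(EF wait) = {m0, m1, m2, m3, m4, m5, m6}, so the formula does not hold at m7.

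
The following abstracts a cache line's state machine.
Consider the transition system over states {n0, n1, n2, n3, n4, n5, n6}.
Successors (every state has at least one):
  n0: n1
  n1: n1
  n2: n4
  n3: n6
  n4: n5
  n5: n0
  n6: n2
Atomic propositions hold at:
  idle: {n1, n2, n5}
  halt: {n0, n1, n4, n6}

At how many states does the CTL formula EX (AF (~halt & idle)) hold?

Sat(~halt) = {n2, n3, n5}
Sat(~halt & idle) = {n2, n5}
AF (~halt & idle): least fixpoint, start Z0 = {n2, n5}, add states with every successor in Z. Z1 = {n2, n4, n5, n6}; Z2 = {n2, n3, n4, n5, n6}; fixed.
Sat(AF (~halt & idle)) = {n2, n3, n4, n5, n6}
Sat(EX (AF (~halt & idle))) = {s : some successor in {n2, n3, n4, n5, n6}} = {n2, n3, n4, n6}
|Sat(EX (AF (~halt & idle)))| = |{n2, n3, n4, n6}| = 4.

4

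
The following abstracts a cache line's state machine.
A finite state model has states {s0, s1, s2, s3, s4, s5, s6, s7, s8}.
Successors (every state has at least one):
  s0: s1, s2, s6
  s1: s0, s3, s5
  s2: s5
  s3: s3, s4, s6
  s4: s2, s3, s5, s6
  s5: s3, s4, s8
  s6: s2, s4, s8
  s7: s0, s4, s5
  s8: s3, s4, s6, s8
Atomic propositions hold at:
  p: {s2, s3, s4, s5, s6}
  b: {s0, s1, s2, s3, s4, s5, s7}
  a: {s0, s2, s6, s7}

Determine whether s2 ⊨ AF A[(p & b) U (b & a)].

Yes

Sat(p & b) = {s2, s3, s4, s5}
Sat(b & a) = {s0, s2, s7}
A[(p & b) U (b & a)]: least fixpoint, start Z0 = Sat((b & a)) = {s0, s2, s7}, add states in Sat(p & b) with every successor in Z. Already a fixed point.
Sat(A[(p & b) U (b & a)]) = {s0, s2, s7}
AF A[(p & b) U (b & a)]: least fixpoint, start Z0 = {s0, s2, s7}, add states with every successor in Z. Already a fixed point.
Sat(AF A[(p & b) U (b & a)]) = {s0, s2, s7}
s2 ∈ Sat(AF A[(p & b) U (b & a)]) = {s0, s2, s7}, so the formula holds at s2.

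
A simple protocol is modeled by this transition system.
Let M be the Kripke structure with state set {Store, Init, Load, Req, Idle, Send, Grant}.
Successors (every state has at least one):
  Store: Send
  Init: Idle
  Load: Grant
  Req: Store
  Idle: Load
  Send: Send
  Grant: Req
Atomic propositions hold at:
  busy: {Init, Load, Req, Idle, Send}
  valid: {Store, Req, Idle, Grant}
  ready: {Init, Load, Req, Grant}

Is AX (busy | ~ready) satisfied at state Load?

No

Sat(~ready) = {Store, Idle, Send}
Sat(busy | ~ready) = {Store, Init, Load, Req, Idle, Send}
Sat(AX (busy | ~ready)) = {s : every successor in {Store, Init, Load, Req, Idle, Send}} = {Store, Init, Req, Idle, Send, Grant}
Load ∉ Sat(AX (busy | ~ready)) = {Store, Init, Req, Idle, Send, Grant}, so the formula does not hold at Load.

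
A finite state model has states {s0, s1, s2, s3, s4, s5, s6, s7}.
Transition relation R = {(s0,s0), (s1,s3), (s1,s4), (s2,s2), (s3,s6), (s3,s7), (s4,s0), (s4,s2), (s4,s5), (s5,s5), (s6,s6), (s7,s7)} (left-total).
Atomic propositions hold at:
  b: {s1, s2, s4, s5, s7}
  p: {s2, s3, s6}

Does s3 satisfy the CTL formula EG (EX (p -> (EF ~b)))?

Sat(~b) = {s0, s3, s6}
EF ~b: least fixpoint, start Z0 = {s0, s3, s6}, add states with some successor in Z. Z1 = {s0, s1, s3, s4, s6}; fixed.
Sat(EF ~b) = {s0, s1, s3, s4, s6}
Sat(p -> (EF ~b)) = {s0, s1, s3, s4, s5, s6, s7}
Sat(EX (p -> (EF ~b))) = {s : some successor in {s0, s1, s3, s4, s5, s6, s7}} = {s0, s1, s3, s4, s5, s6, s7}
EG (EX (p -> (EF ~b))): greatest fixpoint, start Z0 = {s0, s1, s3, s4, s5, s6, s7}, keep only states in Sat with some successor in Z. Already a fixed point.
Sat(EG (EX (p -> (EF ~b)))) = {s0, s1, s3, s4, s5, s6, s7}
s3 ∈ Sat(EG (EX (p -> (EF ~b)))) = {s0, s1, s3, s4, s5, s6, s7}, so the formula holds at s3.

Yes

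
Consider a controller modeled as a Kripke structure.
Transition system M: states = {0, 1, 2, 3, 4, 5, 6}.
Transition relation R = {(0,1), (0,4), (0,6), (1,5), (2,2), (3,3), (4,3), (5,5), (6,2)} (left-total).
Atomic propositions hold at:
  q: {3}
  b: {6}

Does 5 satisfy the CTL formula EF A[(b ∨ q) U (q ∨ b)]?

Sat(b ∨ q) = {3, 6}
Sat(q ∨ b) = {3, 6}
A[(b ∨ q) U (q ∨ b)]: least fixpoint, start Z0 = Sat((q ∨ b)) = {3, 6}, add states in Sat(b ∨ q) with every successor in Z. Already a fixed point.
Sat(A[(b ∨ q) U (q ∨ b)]) = {3, 6}
EF A[(b ∨ q) U (q ∨ b)]: least fixpoint, start Z0 = {3, 6}, add states with some successor in Z. Z1 = {0, 3, 4, 6}; fixed.
Sat(EF A[(b ∨ q) U (q ∨ b)]) = {0, 3, 4, 6}
5 ∉ Sat(EF A[(b ∨ q) U (q ∨ b)]) = {0, 3, 4, 6}, so the formula does not hold at 5.

No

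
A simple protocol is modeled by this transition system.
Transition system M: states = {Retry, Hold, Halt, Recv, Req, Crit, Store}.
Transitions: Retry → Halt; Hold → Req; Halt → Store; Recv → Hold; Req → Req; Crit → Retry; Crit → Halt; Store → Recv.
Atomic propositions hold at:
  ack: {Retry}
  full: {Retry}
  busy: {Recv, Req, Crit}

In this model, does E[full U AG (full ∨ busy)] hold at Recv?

No

Sat(full ∨ busy) = {Retry, Recv, Req, Crit}
AG (full ∨ busy): greatest fixpoint, start Z0 = {Retry, Recv, Req, Crit}, keep only states in Sat with every successor in Z. Z1 = {Req}; fixed.
Sat(AG (full ∨ busy)) = {Req}
E[full U AG (full ∨ busy)]: least fixpoint, start Z0 = Sat(AG (full ∨ busy)) = {Req}, add states in Sat(full) with some successor in Z. Already a fixed point.
Sat(E[full U AG (full ∨ busy)]) = {Req}
Recv ∉ Sat(E[full U AG (full ∨ busy)]) = {Req}, so the formula does not hold at Recv.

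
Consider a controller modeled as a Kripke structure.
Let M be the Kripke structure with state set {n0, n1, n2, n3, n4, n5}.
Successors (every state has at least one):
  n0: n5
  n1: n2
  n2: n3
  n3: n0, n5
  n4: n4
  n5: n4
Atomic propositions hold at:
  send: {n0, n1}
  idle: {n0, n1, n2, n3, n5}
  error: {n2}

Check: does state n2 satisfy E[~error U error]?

Sat(~error) = {n0, n1, n3, n4, n5}
E[~error U error]: least fixpoint, start Z0 = Sat(error) = {n2}, add states in Sat(~error) with some successor in Z. Z1 = {n1, n2}; fixed.
Sat(E[~error U error]) = {n1, n2}
n2 ∈ Sat(E[~error U error]) = {n1, n2}, so the formula holds at n2.

Yes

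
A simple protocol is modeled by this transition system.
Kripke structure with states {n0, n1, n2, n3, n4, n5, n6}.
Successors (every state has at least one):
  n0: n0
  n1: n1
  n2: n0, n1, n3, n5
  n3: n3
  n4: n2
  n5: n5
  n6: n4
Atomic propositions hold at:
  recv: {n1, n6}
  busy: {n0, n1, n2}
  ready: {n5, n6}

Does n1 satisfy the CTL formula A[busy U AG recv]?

Yes

AG recv: greatest fixpoint, start Z0 = {n1, n6}, keep only states in Sat with every successor in Z. Z1 = {n1}; fixed.
Sat(AG recv) = {n1}
A[busy U AG recv]: least fixpoint, start Z0 = Sat(AG recv) = {n1}, add states in Sat(busy) with every successor in Z. Already a fixed point.
Sat(A[busy U AG recv]) = {n1}
n1 ∈ Sat(A[busy U AG recv]) = {n1}, so the formula holds at n1.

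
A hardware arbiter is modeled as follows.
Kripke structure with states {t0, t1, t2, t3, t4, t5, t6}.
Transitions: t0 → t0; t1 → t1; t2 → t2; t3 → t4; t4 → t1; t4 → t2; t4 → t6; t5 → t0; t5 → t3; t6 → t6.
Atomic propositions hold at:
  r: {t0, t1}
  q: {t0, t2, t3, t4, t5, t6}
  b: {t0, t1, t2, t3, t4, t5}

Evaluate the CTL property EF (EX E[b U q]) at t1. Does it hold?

E[b U q]: least fixpoint, start Z0 = Sat(q) = {t0, t2, t3, t4, t5, t6}, add states in Sat(b) with some successor in Z. Already a fixed point.
Sat(E[b U q]) = {t0, t2, t3, t4, t5, t6}
Sat(EX E[b U q]) = {s : some successor in {t0, t2, t3, t4, t5, t6}} = {t0, t2, t3, t4, t5, t6}
EF (EX E[b U q]): least fixpoint, start Z0 = {t0, t2, t3, t4, t5, t6}, add states with some successor in Z. Already a fixed point.
Sat(EF (EX E[b U q])) = {t0, t2, t3, t4, t5, t6}
t1 ∉ Sat(EF (EX E[b U q])) = {t0, t2, t3, t4, t5, t6}, so the formula does not hold at t1.

No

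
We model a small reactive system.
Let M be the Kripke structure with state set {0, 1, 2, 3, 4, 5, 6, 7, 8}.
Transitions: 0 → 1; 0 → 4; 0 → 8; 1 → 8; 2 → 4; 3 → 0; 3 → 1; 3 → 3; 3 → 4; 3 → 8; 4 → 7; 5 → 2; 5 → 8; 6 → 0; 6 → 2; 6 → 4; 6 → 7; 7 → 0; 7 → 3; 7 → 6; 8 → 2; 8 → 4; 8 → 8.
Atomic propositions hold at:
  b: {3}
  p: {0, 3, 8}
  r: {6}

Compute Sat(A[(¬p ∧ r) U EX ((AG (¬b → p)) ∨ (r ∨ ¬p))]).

{0, 2, 3, 4, 5, 6, 7, 8}

Sat(¬p) = {1, 2, 4, 5, 6, 7}
Sat(¬p ∧ r) = {6}
Sat(¬b) = {0, 1, 2, 4, 5, 6, 7, 8}
Sat(¬b → p) = {0, 3, 8}
AG (¬b → p): greatest fixpoint, start Z0 = {0, 3, 8}, keep only states in Sat with every successor in Z. Z1 = ∅; fixed.
Sat(AG (¬b → p)) = ∅
Sat(r ∨ ¬p) = {1, 2, 4, 5, 6, 7}
Sat((AG (¬b → p)) ∨ (r ∨ ¬p)) = {1, 2, 4, 5, 6, 7}
Sat(EX ((AG (¬b → p)) ∨ (r ∨ ¬p))) = {s : some successor in {1, 2, 4, 5, 6, 7}} = {0, 2, 3, 4, 5, 6, 7, 8}
A[(¬p ∧ r) U EX ((AG (¬b → p)) ∨ (r ∨ ¬p))]: least fixpoint, start Z0 = Sat(EX ((AG (¬b → p)) ∨ (r ∨ ¬p))) = {0, 2, 3, 4, 5, 6, 7, 8}, add states in Sat(¬p ∧ r) with every successor in Z. Already a fixed point.
Sat(A[(¬p ∧ r) U EX ((AG (¬b → p)) ∨ (r ∨ ¬p))]) = {0, 2, 3, 4, 5, 6, 7, 8}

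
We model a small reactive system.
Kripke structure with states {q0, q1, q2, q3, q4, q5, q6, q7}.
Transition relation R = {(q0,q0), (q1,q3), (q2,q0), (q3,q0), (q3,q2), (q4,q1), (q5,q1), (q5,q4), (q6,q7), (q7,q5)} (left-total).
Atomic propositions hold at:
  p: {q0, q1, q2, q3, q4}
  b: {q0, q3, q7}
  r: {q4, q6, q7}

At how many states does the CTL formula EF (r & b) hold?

Sat(r & b) = {q7}
EF (r & b): least fixpoint, start Z0 = {q7}, add states with some successor in Z. Z1 = {q6, q7}; fixed.
Sat(EF (r & b)) = {q6, q7}
|Sat(EF (r & b))| = |{q6, q7}| = 2.

2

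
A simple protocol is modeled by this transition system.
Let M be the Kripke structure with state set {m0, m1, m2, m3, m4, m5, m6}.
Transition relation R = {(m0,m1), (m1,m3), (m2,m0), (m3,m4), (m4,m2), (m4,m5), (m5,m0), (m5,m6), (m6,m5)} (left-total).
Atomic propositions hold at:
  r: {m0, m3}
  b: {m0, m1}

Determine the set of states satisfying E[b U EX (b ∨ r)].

{m0, m1, m2, m5}

Sat(b ∨ r) = {m0, m1, m3}
Sat(EX (b ∨ r)) = {s : some successor in {m0, m1, m3}} = {m0, m1, m2, m5}
E[b U EX (b ∨ r)]: least fixpoint, start Z0 = Sat(EX (b ∨ r)) = {m0, m1, m2, m5}, add states in Sat(b) with some successor in Z. Already a fixed point.
Sat(E[b U EX (b ∨ r)]) = {m0, m1, m2, m5}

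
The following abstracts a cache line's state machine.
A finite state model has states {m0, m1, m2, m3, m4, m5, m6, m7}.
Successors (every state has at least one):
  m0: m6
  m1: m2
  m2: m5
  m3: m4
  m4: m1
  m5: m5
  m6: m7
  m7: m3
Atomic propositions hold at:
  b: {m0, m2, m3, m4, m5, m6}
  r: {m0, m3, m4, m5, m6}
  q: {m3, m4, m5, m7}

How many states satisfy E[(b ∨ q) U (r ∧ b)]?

7

Sat(b ∨ q) = {m0, m2, m3, m4, m5, m6, m7}
Sat(r ∧ b) = {m0, m3, m4, m5, m6}
E[(b ∨ q) U (r ∧ b)]: least fixpoint, start Z0 = Sat((r ∧ b)) = {m0, m3, m4, m5, m6}, add states in Sat(b ∨ q) with some successor in Z. Z1 = {m0, m2, m3, m4, m5, m6, m7}; fixed.
Sat(E[(b ∨ q) U (r ∧ b)]) = {m0, m2, m3, m4, m5, m6, m7}
|Sat(E[(b ∨ q) U (r ∧ b)])| = |{m0, m2, m3, m4, m5, m6, m7}| = 7.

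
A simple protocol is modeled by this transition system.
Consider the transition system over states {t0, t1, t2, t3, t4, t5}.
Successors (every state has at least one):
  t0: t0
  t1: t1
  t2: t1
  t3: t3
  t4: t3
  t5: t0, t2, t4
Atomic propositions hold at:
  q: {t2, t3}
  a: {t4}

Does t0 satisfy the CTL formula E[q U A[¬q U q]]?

Sat(¬q) = {t0, t1, t4, t5}
A[¬q U q]: least fixpoint, start Z0 = Sat(q) = {t2, t3}, add states in Sat(¬q) with every successor in Z. Z1 = {t2, t3, t4}; fixed.
Sat(A[¬q U q]) = {t2, t3, t4}
E[q U A[¬q U q]]: least fixpoint, start Z0 = Sat(A[¬q U q]) = {t2, t3, t4}, add states in Sat(q) with some successor in Z. Already a fixed point.
Sat(E[q U A[¬q U q]]) = {t2, t3, t4}
t0 ∉ Sat(E[q U A[¬q U q]]) = {t2, t3, t4}, so the formula does not hold at t0.

No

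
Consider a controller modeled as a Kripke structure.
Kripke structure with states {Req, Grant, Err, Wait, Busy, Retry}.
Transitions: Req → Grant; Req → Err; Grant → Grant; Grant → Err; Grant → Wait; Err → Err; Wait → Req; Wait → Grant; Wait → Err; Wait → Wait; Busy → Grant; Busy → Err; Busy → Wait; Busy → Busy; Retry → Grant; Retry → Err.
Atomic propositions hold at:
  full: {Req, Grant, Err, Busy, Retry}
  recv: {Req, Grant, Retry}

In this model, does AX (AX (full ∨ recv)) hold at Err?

Sat(full ∨ recv) = {Req, Grant, Err, Busy, Retry}
Sat(AX (full ∨ recv)) = {s : every successor in {Req, Grant, Err, Busy, Retry}} = {Req, Err, Retry}
Sat(AX (AX (full ∨ recv))) = {s : every successor in {Req, Err, Retry}} = {Err}
Err ∈ Sat(AX (AX (full ∨ recv))) = {Err}, so the formula holds at Err.

Yes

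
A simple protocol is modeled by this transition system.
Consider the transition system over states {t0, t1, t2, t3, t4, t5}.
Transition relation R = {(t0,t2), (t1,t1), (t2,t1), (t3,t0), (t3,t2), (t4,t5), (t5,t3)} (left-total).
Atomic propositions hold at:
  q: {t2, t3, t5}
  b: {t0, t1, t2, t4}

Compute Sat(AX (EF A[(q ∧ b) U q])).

Sat(q ∧ b) = {t2}
A[(q ∧ b) U q]: least fixpoint, start Z0 = Sat(q) = {t2, t3, t5}, add states in Sat(q ∧ b) with every successor in Z. Already a fixed point.
Sat(A[(q ∧ b) U q]) = {t2, t3, t5}
EF A[(q ∧ b) U q]: least fixpoint, start Z0 = {t2, t3, t5}, add states with some successor in Z. Z1 = {t0, t2, t3, t4, t5}; fixed.
Sat(EF A[(q ∧ b) U q]) = {t0, t2, t3, t4, t5}
Sat(AX (EF A[(q ∧ b) U q])) = {s : every successor in {t0, t2, t3, t4, t5}} = {t0, t3, t4, t5}

{t0, t3, t4, t5}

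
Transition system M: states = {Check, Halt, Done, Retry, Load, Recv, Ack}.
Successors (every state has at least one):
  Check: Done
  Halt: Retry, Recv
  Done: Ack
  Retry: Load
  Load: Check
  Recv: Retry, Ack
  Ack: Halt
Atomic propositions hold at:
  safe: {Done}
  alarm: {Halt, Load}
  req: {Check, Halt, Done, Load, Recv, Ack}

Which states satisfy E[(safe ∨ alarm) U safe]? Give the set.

{Done}

Sat(safe ∨ alarm) = {Halt, Done, Load}
E[(safe ∨ alarm) U safe]: least fixpoint, start Z0 = Sat(safe) = {Done}, add states in Sat(safe ∨ alarm) with some successor in Z. Already a fixed point.
Sat(E[(safe ∨ alarm) U safe]) = {Done}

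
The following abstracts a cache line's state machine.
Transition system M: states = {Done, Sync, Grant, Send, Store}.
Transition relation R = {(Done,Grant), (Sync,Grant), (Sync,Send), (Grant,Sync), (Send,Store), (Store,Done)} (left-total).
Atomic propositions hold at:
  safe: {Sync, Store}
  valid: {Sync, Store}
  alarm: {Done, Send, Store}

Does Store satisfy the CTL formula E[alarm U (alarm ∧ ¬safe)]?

Yes

Sat(¬safe) = {Done, Grant, Send}
Sat(alarm ∧ ¬safe) = {Done, Send}
E[alarm U (alarm ∧ ¬safe)]: least fixpoint, start Z0 = Sat((alarm ∧ ¬safe)) = {Done, Send}, add states in Sat(alarm) with some successor in Z. Z1 = {Done, Send, Store}; fixed.
Sat(E[alarm U (alarm ∧ ¬safe)]) = {Done, Send, Store}
Store ∈ Sat(E[alarm U (alarm ∧ ¬safe)]) = {Done, Send, Store}, so the formula holds at Store.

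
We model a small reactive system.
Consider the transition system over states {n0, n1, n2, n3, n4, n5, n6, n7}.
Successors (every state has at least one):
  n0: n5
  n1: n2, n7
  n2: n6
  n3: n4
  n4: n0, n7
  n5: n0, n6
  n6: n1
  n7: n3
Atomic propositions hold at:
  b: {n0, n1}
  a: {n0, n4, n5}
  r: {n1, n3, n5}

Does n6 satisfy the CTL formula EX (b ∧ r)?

Sat(b ∧ r) = {n1}
Sat(EX (b ∧ r)) = {s : some successor in {n1}} = {n6}
n6 ∈ Sat(EX (b ∧ r)) = {n6}, so the formula holds at n6.

Yes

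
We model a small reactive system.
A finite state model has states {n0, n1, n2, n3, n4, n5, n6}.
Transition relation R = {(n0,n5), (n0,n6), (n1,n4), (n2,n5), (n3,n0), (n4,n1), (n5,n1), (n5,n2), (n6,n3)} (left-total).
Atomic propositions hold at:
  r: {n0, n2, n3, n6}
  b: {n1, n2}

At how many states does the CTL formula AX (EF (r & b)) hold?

4

Sat(r & b) = {n2}
EF (r & b): least fixpoint, start Z0 = {n2}, add states with some successor in Z. Z1 = {n2, n5}; Z2 = {n0, n2, n5}; Z3 = {n0, n2, n3, n5}; Z4 = {n0, n2, n3, n5, n6}; fixed.
Sat(EF (r & b)) = {n0, n2, n3, n5, n6}
Sat(AX (EF (r & b))) = {s : every successor in {n0, n2, n3, n5, n6}} = {n0, n2, n3, n6}
|Sat(AX (EF (r & b)))| = |{n0, n2, n3, n6}| = 4.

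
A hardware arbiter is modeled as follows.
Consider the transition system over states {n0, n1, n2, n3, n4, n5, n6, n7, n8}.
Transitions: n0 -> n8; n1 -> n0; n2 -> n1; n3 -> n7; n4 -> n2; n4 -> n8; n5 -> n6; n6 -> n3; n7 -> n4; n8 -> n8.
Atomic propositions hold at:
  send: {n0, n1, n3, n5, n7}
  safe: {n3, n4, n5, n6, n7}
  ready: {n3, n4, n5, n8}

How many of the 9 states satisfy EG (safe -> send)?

4

Sat(safe -> send) = {n0, n1, n2, n3, n5, n7, n8}
EG (safe -> send): greatest fixpoint, start Z0 = {n0, n1, n2, n3, n5, n7, n8}, keep only states in Sat with some successor in Z. Z1 = {n0, n1, n2, n3, n8}; Z2 = {n0, n1, n2, n8}; fixed.
Sat(EG (safe -> send)) = {n0, n1, n2, n8}
|Sat(EG (safe -> send))| = |{n0, n1, n2, n8}| = 4.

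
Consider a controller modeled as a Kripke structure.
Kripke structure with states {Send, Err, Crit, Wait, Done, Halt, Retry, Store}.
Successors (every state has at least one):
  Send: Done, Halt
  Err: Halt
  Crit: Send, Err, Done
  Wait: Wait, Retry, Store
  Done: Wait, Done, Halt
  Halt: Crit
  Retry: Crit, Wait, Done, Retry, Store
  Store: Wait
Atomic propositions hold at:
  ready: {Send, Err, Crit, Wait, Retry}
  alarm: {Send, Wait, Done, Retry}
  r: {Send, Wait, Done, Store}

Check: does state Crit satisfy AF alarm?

AF alarm: least fixpoint, start Z0 = {Send, Wait, Done, Retry}, add states with every successor in Z. Z1 = {Send, Wait, Done, Retry, Store}; fixed.
Sat(AF alarm) = {Send, Wait, Done, Retry, Store}
Crit ∉ Sat(AF alarm) = {Send, Wait, Done, Retry, Store}, so the formula does not hold at Crit.

No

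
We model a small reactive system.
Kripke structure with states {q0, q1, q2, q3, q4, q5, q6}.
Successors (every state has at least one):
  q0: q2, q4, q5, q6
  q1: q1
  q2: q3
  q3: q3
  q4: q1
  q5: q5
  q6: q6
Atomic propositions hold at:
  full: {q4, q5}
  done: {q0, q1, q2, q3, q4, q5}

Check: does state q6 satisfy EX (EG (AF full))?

AF full: least fixpoint, start Z0 = {q4, q5}, add states with every successor in Z. Already a fixed point.
Sat(AF full) = {q4, q5}
EG (AF full): greatest fixpoint, start Z0 = {q4, q5}, keep only states in Sat with some successor in Z. Z1 = {q5}; fixed.
Sat(EG (AF full)) = {q5}
Sat(EX (EG (AF full))) = {s : some successor in {q5}} = {q0, q5}
q6 ∉ Sat(EX (EG (AF full))) = {q0, q5}, so the formula does not hold at q6.

No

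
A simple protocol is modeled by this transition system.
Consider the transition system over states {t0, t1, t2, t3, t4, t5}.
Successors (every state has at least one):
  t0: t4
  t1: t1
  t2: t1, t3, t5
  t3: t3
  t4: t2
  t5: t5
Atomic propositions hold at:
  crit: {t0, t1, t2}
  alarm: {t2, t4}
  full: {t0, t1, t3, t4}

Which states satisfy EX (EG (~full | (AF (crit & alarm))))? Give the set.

{t0, t2, t4, t5}

Sat(~full) = {t2, t5}
Sat(crit & alarm) = {t2}
AF (crit & alarm): least fixpoint, start Z0 = {t2}, add states with every successor in Z. Z1 = {t2, t4}; Z2 = {t0, t2, t4}; fixed.
Sat(AF (crit & alarm)) = {t0, t2, t4}
Sat(~full | (AF (crit & alarm))) = {t0, t2, t4, t5}
EG (~full | (AF (crit & alarm))): greatest fixpoint, start Z0 = {t0, t2, t4, t5}, keep only states in Sat with some successor in Z. Already a fixed point.
Sat(EG (~full | (AF (crit & alarm)))) = {t0, t2, t4, t5}
Sat(EX (EG (~full | (AF (crit & alarm))))) = {s : some successor in {t0, t2, t4, t5}} = {t0, t2, t4, t5}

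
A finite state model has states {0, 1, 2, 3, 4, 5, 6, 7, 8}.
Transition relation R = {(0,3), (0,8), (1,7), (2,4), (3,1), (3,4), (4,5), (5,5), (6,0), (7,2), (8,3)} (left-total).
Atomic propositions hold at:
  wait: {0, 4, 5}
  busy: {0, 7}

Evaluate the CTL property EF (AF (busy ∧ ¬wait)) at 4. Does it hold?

No

Sat(¬wait) = {1, 2, 3, 6, 7, 8}
Sat(busy ∧ ¬wait) = {7}
AF (busy ∧ ¬wait): least fixpoint, start Z0 = {7}, add states with every successor in Z. Z1 = {1, 7}; fixed.
Sat(AF (busy ∧ ¬wait)) = {1, 7}
EF (AF (busy ∧ ¬wait)): least fixpoint, start Z0 = {1, 7}, add states with some successor in Z. Z1 = {1, 3, 7}; Z2 = {0, 1, 3, 7, 8}; Z3 = {0, 1, 3, 6, 7, 8}; fixed.
Sat(EF (AF (busy ∧ ¬wait))) = {0, 1, 3, 6, 7, 8}
4 ∉ Sat(EF (AF (busy ∧ ¬wait))) = {0, 1, 3, 6, 7, 8}, so the formula does not hold at 4.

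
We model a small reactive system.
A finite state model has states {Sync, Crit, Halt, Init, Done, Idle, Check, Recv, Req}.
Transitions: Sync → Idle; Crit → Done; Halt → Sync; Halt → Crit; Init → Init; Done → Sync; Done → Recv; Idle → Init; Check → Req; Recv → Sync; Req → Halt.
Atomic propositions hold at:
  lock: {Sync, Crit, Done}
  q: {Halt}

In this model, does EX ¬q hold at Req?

No

Sat(¬q) = {Sync, Crit, Init, Done, Idle, Check, Recv, Req}
Sat(EX ¬q) = {s : some successor in {Sync, Crit, Init, Done, Idle, Check, Recv, Req}} = {Sync, Crit, Halt, Init, Done, Idle, Check, Recv}
Req ∉ Sat(EX ¬q) = {Sync, Crit, Halt, Init, Done, Idle, Check, Recv}, so the formula does not hold at Req.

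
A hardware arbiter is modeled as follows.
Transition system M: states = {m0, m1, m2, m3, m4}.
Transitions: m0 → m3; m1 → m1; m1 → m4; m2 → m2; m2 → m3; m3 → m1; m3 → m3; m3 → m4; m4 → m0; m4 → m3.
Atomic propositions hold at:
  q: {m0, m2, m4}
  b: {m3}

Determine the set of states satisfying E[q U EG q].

{m2}

EG q: greatest fixpoint, start Z0 = {m0, m2, m4}, keep only states in Sat with some successor in Z. Z1 = {m2, m4}; Z2 = {m2}; fixed.
Sat(EG q) = {m2}
E[q U EG q]: least fixpoint, start Z0 = Sat(EG q) = {m2}, add states in Sat(q) with some successor in Z. Already a fixed point.
Sat(E[q U EG q]) = {m2}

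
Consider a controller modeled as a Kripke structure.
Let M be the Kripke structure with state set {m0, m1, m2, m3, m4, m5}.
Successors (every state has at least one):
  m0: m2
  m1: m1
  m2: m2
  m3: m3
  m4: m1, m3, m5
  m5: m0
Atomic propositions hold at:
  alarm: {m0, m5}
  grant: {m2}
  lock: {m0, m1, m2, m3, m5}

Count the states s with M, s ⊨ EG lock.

5

EG lock: greatest fixpoint, start Z0 = {m0, m1, m2, m3, m5}, keep only states in Sat with some successor in Z. Already a fixed point.
Sat(EG lock) = {m0, m1, m2, m3, m5}
|Sat(EG lock)| = |{m0, m1, m2, m3, m5}| = 5.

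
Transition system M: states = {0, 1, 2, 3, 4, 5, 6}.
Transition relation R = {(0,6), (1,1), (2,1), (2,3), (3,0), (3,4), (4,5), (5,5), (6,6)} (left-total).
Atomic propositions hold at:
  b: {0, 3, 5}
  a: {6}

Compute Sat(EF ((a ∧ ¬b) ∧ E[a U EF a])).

Sat(¬b) = {1, 2, 4, 6}
Sat(a ∧ ¬b) = {6}
EF a: least fixpoint, start Z0 = {6}, add states with some successor in Z. Z1 = {0, 6}; Z2 = {0, 3, 6}; Z3 = {0, 2, 3, 6}; fixed.
Sat(EF a) = {0, 2, 3, 6}
E[a U EF a]: least fixpoint, start Z0 = Sat(EF a) = {0, 2, 3, 6}, add states in Sat(a) with some successor in Z. Already a fixed point.
Sat(E[a U EF a]) = {0, 2, 3, 6}
Sat((a ∧ ¬b) ∧ E[a U EF a]) = {6}
EF ((a ∧ ¬b) ∧ E[a U EF a]): least fixpoint, start Z0 = {6}, add states with some successor in Z. Z1 = {0, 6}; Z2 = {0, 3, 6}; Z3 = {0, 2, 3, 6}; fixed.
Sat(EF ((a ∧ ¬b) ∧ E[a U EF a])) = {0, 2, 3, 6}

{0, 2, 3, 6}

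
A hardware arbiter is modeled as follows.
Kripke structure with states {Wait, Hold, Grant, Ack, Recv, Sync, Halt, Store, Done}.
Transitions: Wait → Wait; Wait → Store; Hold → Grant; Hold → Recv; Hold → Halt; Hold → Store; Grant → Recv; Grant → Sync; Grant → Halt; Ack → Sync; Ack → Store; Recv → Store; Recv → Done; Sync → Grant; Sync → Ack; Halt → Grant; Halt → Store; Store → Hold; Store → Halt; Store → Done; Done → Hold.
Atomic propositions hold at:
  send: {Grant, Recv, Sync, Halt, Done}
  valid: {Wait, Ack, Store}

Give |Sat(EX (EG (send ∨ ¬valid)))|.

8

Sat(¬valid) = {Hold, Grant, Recv, Sync, Halt, Done}
Sat(send ∨ ¬valid) = {Hold, Grant, Recv, Sync, Halt, Done}
EG (send ∨ ¬valid): greatest fixpoint, start Z0 = {Hold, Grant, Recv, Sync, Halt, Done}, keep only states in Sat with some successor in Z. Already a fixed point.
Sat(EG (send ∨ ¬valid)) = {Hold, Grant, Recv, Sync, Halt, Done}
Sat(EX (EG (send ∨ ¬valid))) = {s : some successor in {Hold, Grant, Recv, Sync, Halt, Done}} = {Hold, Grant, Ack, Recv, Sync, Halt, Store, Done}
|Sat(EX (EG (send ∨ ¬valid)))| = |{Hold, Grant, Ack, Recv, Sync, Halt, Store, Done}| = 8.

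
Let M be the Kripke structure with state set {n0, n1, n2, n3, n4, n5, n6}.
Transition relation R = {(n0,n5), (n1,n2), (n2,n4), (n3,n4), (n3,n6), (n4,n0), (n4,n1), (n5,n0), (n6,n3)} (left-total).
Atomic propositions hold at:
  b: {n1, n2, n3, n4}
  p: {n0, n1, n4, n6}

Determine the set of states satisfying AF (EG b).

{n1, n2, n3, n4, n6}

EG b: greatest fixpoint, start Z0 = {n1, n2, n3, n4}, keep only states in Sat with some successor in Z. Already a fixed point.
Sat(EG b) = {n1, n2, n3, n4}
AF (EG b): least fixpoint, start Z0 = {n1, n2, n3, n4}, add states with every successor in Z. Z1 = {n1, n2, n3, n4, n6}; fixed.
Sat(AF (EG b)) = {n1, n2, n3, n4, n6}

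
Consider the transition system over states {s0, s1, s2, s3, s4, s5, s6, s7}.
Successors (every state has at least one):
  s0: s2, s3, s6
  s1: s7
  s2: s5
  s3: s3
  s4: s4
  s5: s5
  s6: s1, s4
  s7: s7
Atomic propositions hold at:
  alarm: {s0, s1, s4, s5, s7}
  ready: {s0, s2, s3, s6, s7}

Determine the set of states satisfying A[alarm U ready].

A[alarm U ready]: least fixpoint, start Z0 = Sat(ready) = {s0, s2, s3, s6, s7}, add states in Sat(alarm) with every successor in Z. Z1 = {s0, s1, s2, s3, s6, s7}; fixed.
Sat(A[alarm U ready]) = {s0, s1, s2, s3, s6, s7}

{s0, s1, s2, s3, s6, s7}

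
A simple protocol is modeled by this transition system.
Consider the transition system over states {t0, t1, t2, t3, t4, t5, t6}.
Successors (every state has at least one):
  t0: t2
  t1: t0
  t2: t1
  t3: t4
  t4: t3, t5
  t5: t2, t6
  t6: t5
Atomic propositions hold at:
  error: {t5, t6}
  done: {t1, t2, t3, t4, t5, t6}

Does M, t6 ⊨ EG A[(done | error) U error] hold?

Sat(done | error) = {t1, t2, t3, t4, t5, t6}
A[(done | error) U error]: least fixpoint, start Z0 = Sat(error) = {t5, t6}, add states in Sat(done | error) with every successor in Z. Already a fixed point.
Sat(A[(done | error) U error]) = {t5, t6}
EG A[(done | error) U error]: greatest fixpoint, start Z0 = {t5, t6}, keep only states in Sat with some successor in Z. Already a fixed point.
Sat(EG A[(done | error) U error]) = {t5, t6}
t6 ∈ Sat(EG A[(done | error) U error]) = {t5, t6}, so the formula holds at t6.

Yes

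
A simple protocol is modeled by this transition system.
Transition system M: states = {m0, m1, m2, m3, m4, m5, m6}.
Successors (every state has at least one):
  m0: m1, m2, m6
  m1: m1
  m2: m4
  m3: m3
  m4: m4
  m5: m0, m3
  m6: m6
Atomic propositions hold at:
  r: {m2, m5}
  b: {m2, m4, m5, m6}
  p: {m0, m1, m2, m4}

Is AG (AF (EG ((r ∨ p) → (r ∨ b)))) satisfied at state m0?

Sat(r ∨ p) = {m0, m1, m2, m4, m5}
Sat(r ∨ b) = {m2, m4, m5, m6}
Sat((r ∨ p) → (r ∨ b)) = {m2, m3, m4, m5, m6}
EG ((r ∨ p) → (r ∨ b)): greatest fixpoint, start Z0 = {m2, m3, m4, m5, m6}, keep only states in Sat with some successor in Z. Already a fixed point.
Sat(EG ((r ∨ p) → (r ∨ b))) = {m2, m3, m4, m5, m6}
AF (EG ((r ∨ p) → (r ∨ b))): least fixpoint, start Z0 = {m2, m3, m4, m5, m6}, add states with every successor in Z. Already a fixed point.
Sat(AF (EG ((r ∨ p) → (r ∨ b)))) = {m2, m3, m4, m5, m6}
AG (AF (EG ((r ∨ p) → (r ∨ b)))): greatest fixpoint, start Z0 = {m2, m3, m4, m5, m6}, keep only states in Sat with every successor in Z. Z1 = {m2, m3, m4, m6}; fixed.
Sat(AG (AF (EG ((r ∨ p) → (r ∨ b))))) = {m2, m3, m4, m6}
m0 ∉ Sat(AG (AF (EG ((r ∨ p) → (r ∨ b))))) = {m2, m3, m4, m6}, so the formula does not hold at m0.

No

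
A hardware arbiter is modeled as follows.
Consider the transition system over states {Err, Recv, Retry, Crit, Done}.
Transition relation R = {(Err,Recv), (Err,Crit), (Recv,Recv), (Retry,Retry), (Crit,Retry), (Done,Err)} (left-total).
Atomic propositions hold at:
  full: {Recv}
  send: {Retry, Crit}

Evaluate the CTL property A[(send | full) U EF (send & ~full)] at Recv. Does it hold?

Sat(send | full) = {Recv, Retry, Crit}
Sat(~full) = {Err, Retry, Crit, Done}
Sat(send & ~full) = {Retry, Crit}
EF (send & ~full): least fixpoint, start Z0 = {Retry, Crit}, add states with some successor in Z. Z1 = {Err, Retry, Crit}; Z2 = {Err, Retry, Crit, Done}; fixed.
Sat(EF (send & ~full)) = {Err, Retry, Crit, Done}
A[(send | full) U EF (send & ~full)]: least fixpoint, start Z0 = Sat(EF (send & ~full)) = {Err, Retry, Crit, Done}, add states in Sat(send | full) with every successor in Z. Already a fixed point.
Sat(A[(send | full) U EF (send & ~full)]) = {Err, Retry, Crit, Done}
Recv ∉ Sat(A[(send | full) U EF (send & ~full)]) = {Err, Retry, Crit, Done}, so the formula does not hold at Recv.

No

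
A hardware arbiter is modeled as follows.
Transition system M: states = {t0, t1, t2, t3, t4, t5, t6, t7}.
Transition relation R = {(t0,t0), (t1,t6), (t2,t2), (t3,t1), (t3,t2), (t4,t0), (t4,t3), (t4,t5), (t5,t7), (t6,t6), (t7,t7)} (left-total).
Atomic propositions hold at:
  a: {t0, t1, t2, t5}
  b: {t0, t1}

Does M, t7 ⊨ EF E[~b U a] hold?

Sat(~b) = {t2, t3, t4, t5, t6, t7}
E[~b U a]: least fixpoint, start Z0 = Sat(a) = {t0, t1, t2, t5}, add states in Sat(~b) with some successor in Z. Z1 = {t0, t1, t2, t3, t4, t5}; fixed.
Sat(E[~b U a]) = {t0, t1, t2, t3, t4, t5}
EF E[~b U a]: least fixpoint, start Z0 = {t0, t1, t2, t3, t4, t5}, add states with some successor in Z. Already a fixed point.
Sat(EF E[~b U a]) = {t0, t1, t2, t3, t4, t5}
t7 ∉ Sat(EF E[~b U a]) = {t0, t1, t2, t3, t4, t5}, so the formula does not hold at t7.

No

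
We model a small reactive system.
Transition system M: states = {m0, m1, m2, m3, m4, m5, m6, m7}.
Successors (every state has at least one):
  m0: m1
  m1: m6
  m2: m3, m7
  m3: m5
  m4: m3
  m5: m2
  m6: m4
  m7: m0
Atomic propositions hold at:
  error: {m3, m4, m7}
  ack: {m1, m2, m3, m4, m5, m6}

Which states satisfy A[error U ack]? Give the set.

{m1, m2, m3, m4, m5, m6}

A[error U ack]: least fixpoint, start Z0 = Sat(ack) = {m1, m2, m3, m4, m5, m6}, add states in Sat(error) with every successor in Z. Already a fixed point.
Sat(A[error U ack]) = {m1, m2, m3, m4, m5, m6}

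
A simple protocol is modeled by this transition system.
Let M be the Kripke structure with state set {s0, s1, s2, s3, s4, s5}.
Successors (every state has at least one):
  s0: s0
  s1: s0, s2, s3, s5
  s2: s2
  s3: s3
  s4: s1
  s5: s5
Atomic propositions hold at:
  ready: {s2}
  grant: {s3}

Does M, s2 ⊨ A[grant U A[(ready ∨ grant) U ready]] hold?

Yes

Sat(ready ∨ grant) = {s2, s3}
A[(ready ∨ grant) U ready]: least fixpoint, start Z0 = Sat(ready) = {s2}, add states in Sat(ready ∨ grant) with every successor in Z. Already a fixed point.
Sat(A[(ready ∨ grant) U ready]) = {s2}
A[grant U A[(ready ∨ grant) U ready]]: least fixpoint, start Z0 = Sat(A[(ready ∨ grant) U ready]) = {s2}, add states in Sat(grant) with every successor in Z. Already a fixed point.
Sat(A[grant U A[(ready ∨ grant) U ready]]) = {s2}
s2 ∈ Sat(A[grant U A[(ready ∨ grant) U ready]]) = {s2}, so the formula holds at s2.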